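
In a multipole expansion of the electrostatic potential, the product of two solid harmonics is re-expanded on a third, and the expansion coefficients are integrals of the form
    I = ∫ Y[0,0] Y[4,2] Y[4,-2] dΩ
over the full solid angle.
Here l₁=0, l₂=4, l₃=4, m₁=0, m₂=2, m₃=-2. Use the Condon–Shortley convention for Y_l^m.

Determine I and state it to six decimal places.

Checks pass: Σm=0; 8 even; l₃=4∈[4,4].
(2·0+1)(2·4+1)(2·4+1) = 81
Δ: 0! 0! 8! / 9! → 1/9
sum: t=0:+1/576 = 1/576
3j²(0 4 4; 0 0 0) = Δ·Π!·Σ² = 1/9  (sign +1)
sum: t=0:+1/1440 = 1/1440
3j²(0 4 4; 0 2 -2) = Δ·Π!·Σ² = 1/9  (sign +1)
combine: 4πI² = 81·1/9·1/9 = 1/1
take √, sign +1: I = 0.28209479

0.282095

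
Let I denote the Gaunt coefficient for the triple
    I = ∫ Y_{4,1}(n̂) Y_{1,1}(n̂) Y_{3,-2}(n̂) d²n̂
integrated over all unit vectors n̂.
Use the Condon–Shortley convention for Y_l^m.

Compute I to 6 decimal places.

Checks pass: Σm=0; 8 even; l₃=3∈[3,5].
(2·4+1)(2·1+1)(2·3+1) = 189
Δ: 2! 6! 0! / 9! → 1/252
sum: t=1:−1/36 = -1/36
3j²(4 1 3; 0 0 0) = Δ·Π!·Σ² = 4/63  (sign +1)
sum: t=2:+1/240 = 1/240
3j²(4 1 3; 1 1 -2) = Δ·Π!·Σ² = 1/84  (sign -1)
combine: 4πI² = 189·4/63·1/84 = 1/7
take √, sign -1: I = -0.10662181

-0.106622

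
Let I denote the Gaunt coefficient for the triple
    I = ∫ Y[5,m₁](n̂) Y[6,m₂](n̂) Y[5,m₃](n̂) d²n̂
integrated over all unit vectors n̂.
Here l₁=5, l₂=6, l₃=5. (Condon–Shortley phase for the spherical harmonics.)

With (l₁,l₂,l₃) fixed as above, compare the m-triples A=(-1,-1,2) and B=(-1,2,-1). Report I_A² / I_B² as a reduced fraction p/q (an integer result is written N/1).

Shared (l₁,l₂,l₃)=(5,6,5): N and (l;000)² cancel in I_A²/I_B².
A: Δ = 6!·4!·6!/17! = 1/28588560; Racah Σ t=2..5: t=2:+1/41472 t=3:−1/10368 t=4:+1/23040 t=5:−1/518400 = -1/32400; ⇒ 3j(5 6 5; -1 -1 2)² = 128/12155, sgn +1
B: Δ = 6!·4!·6!/17! = 1/28588560; Racah Σ t=2..6: t=2:+1/829440 t=3:−1/25920 t=4:+1/9216 t=5:−1/25920 t=6:+1/829440 = 7/207360; ⇒ 3j(5 6 5; -1 2 -1)² = 28/2431, sgn +1
I_A²/I_B² = (128/12155)/(28/2431) = 32/35

32/35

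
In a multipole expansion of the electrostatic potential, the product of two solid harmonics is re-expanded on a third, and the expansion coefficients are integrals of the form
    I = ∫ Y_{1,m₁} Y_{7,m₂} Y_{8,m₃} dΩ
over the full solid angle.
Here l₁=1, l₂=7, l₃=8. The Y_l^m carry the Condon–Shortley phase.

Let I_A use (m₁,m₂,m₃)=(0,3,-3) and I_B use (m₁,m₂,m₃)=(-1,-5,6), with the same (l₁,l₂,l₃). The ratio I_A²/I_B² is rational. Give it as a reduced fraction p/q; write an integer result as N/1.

55/91

l's match ⇒ only the (l;m) 3-j factors differ between A and B.
A: triangle coeff Δ(1,7,8) = 1/2040; Σ_t [0,0]: t=0:+1/87091200 = 1/87091200; (3j)²=11/408 [(1 7 8; 0 3 -3)], sign=-1
B: triangle coeff Δ(1,7,8) = 1/2040; Σ_t [0,0]: t=0:+1/1916006400 = 1/1916006400; (3j)²=91/2040 [(1 7 8; -1 -5 6)], sign=+1
I_A²/I_B² = (11/408)/(91/2040) = 55/91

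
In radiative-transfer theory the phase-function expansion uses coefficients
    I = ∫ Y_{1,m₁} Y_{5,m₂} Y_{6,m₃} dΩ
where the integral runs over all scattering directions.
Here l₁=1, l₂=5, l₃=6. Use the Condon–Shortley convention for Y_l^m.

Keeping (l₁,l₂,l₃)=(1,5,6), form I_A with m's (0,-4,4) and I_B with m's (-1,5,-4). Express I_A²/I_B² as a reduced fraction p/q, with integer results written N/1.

20/1

Shared (l₁,l₂,l₃)=(1,5,6): N and (l;000)² cancel in I_A²/I_B².
A: Δ = 0!·2!·10!/13! = 1/858; Racah Σ t=0..0: t=0:+1/362880 = 1/362880; ⇒ 3j(1 5 6; 0 -4 4)² = 10/429, sgn +1
B: Δ = 0!·2!·10!/13! = 1/858; Racah Σ t=0..0: t=0:+1/7257600 = 1/7257600; ⇒ 3j(1 5 6; -1 5 -4)² = 1/858, sgn +1
I_A²/I_B² = (10/429)/(1/858) = 20/1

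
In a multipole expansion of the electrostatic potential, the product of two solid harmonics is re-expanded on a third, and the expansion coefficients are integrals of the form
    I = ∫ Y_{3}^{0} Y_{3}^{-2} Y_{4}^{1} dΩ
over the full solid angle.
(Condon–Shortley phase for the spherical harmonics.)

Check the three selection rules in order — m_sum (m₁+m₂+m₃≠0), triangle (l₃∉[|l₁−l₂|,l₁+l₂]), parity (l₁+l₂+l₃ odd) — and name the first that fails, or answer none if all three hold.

azimuthal sum: 0 − 2 + 1 = -1  ✗
0 ≤ 4 ≤ 6 (triangle on l)
L = 3 + 3 + 4 = 10 (even)

m_sum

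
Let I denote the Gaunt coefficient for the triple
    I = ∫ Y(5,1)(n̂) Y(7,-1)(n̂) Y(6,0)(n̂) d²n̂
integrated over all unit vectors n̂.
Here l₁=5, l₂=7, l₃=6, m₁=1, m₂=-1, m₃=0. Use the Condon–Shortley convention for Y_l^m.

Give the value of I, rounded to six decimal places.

Rules hold: Σm=0, L=18 even, 2≤6≤12.
N = 11·15·13 = 2145
Δ = 6!·4!·8!/19! = 1/174594420
Racah Σ t=1..5: t=1:−1/4147200 t=2:+1/207360 t=3:−1/82944 t=4:+1/207360 t=5:−1/4147200 = -1/345600
⇒ 3j(5 7 6; 0 0 0)² = 420/46189, sgn -1
Racah Σ t=0..4: t=0:+1/24883200 t=1:−1/518400 t=2:+1/110592 t=3:−1/155520 t=4:+1/1658880 = 11/8294400
⇒ 3j(5 7 6; 1 -1 0)² = 11/4199, sgn +1
4πI² = N·(3j₀)²·(3jₘ)² = 69300/1356277
I = -1·√(0.0510958/4π) = -0.06376575

-0.063766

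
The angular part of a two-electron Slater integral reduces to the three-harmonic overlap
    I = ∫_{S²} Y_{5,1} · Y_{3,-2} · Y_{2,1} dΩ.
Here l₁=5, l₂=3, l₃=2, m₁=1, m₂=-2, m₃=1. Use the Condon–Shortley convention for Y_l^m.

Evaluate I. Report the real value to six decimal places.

-0.117387

Rules hold: Σm=0, L=10 even, 2≤2≤8.
N = 11·7·5 = 385
Δ = 6!·4!·0!/11! = 1/2310
Racah Σ t=3..3: t=3:−1/144 = -1/144
⇒ 3j(5 3 2; 0 0 0)² = 10/231, sgn -1
Racah Σ t=1..1: t=1:−1/720 = -1/720
⇒ 3j(5 3 2; 1 -2 1)² = 4/385, sgn +1
4πI² = N·(3j₀)²·(3jₘ)² = 40/231
I = -1·√(0.17316/4π) = -0.11738675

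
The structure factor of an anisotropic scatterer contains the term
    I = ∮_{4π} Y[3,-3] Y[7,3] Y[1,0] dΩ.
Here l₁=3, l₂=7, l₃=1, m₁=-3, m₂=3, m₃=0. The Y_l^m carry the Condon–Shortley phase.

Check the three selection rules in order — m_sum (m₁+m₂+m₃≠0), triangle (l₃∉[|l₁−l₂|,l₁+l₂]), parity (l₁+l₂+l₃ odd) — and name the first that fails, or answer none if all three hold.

m₁+m₂+m₃ = -3 + 3 + 0 = 0  ✓
triangle: |3−7|=4 ≤ l₃=1 ≤ 3+7=10  ✗
parity: l₁+l₂+l₃ = 11 is odd

triangle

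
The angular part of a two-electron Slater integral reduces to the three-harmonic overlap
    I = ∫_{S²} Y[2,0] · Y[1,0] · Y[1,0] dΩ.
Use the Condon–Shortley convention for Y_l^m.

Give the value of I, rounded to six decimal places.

0.252313

m-sum 0 ✓  L=4 even ✓  1≤1≤3 ✓
Π(2lᵢ+1) = 5×3×3 = 45
triangle coeff Δ(2,1,1) = 1/30
Σ_t [1,1]: t=1:−1/1 = -1/1
(3j)²=2/15 [(2 1 1; 0 0 0)], sign=+1
(m-triple is (0,0,0) — same symbol as above.)
⇒ 4πI² = 4/5
I = (+1)√(4/5/(4π)) = 0.25231325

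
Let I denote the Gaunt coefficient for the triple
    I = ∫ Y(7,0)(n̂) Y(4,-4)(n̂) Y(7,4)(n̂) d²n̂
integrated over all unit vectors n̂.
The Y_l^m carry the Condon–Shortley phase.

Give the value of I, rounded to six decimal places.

m-sum 0 ✓  L=18 even ✓  3≤7≤11 ✓
Π(2lᵢ+1) = 15×9×15 = 2025
triangle coeff Δ(7,4,7) = 1/58198140
Σ_t [0,4]: t=0:+1/17418240 t=1:−1/622080 t=2:+1/230400 t=3:−1/622080 t=4:+1/17418240 = 1/806400
(3j)²=2268/230945 [(7 4 7; 0 0 0)], sign=-1
Σ_t [0,0]: t=0:+1/17418240 = 1/17418240
(3j)²=175/12597 [(7 4 7; 0 -4 4)], sign=-1
⇒ 4πI² = 53581500/193947611
I = (+1)√(53581500/193947611/(4π)) = 0.14827239

0.148272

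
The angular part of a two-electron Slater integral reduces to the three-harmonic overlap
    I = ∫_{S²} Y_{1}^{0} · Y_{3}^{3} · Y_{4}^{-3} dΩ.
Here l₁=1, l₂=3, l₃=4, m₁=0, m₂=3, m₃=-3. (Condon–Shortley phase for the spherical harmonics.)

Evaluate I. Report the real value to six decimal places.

-0.162868

Rules hold: Σm=0, L=8 even, 2≤4≤4.
N = 3·7·9 = 189
Δ = 0!·2!·6!/9! = 1/252
Racah Σ t=0..0: t=0:+1/36 = 1/36
⇒ 3j(1 3 4; 0 0 0)² = 4/63, sgn +1
Racah Σ t=0..0: t=0:+1/720 = 1/720
⇒ 3j(1 3 4; 0 3 -3)² = 1/36, sgn -1
4πI² = N·(3j₀)²·(3jₘ)² = 1/3
I = -1·√(0.333333/4π) = -0.16286750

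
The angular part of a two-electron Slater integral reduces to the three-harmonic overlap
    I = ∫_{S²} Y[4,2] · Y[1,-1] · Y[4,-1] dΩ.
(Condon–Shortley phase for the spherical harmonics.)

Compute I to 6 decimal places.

l₁+l₂+l₃=9 is odd: 3j(l;000)=0 ⇒ I=0

0.000000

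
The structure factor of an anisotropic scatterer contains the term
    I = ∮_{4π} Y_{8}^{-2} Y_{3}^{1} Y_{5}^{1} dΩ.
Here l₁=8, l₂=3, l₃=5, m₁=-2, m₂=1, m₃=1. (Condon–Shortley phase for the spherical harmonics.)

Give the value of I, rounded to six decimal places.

Rules hold: Σm=0, L=16 even, 5≤5≤11.
N = 17·7·11 = 1309
Δ = 6!·10!·0!/17! = 1/136136
Racah Σ t=3..3: t=3:−1/518400 = -1/518400
⇒ 3j(8 3 5; 0 0 0)² = 56/2431, sgn +1
Racah Σ t=4..4: t=4:+1/829440 = 1/829440
⇒ 3j(8 3 5; -2 1 1)² = 225/9724, sgn +1
4πI² = N·(3j₀)²·(3jₘ)² = 22050/31603
I = +1·√(0.697719/4π) = 0.23563251

0.235633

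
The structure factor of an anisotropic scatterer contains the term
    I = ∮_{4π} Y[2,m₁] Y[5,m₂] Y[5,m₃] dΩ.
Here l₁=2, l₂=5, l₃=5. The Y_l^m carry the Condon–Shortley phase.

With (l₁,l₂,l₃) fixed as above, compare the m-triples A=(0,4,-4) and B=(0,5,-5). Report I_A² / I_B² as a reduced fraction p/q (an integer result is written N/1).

l's match ⇒ only the (l;m) 3-j factors differ between A and B.
A: triangle coeff Δ(2,5,5) = 1/38610; Σ_t [1,2]: t=1:−1/40320 t=2:+1/20160 = 1/40320; (3j)²=6/715 [(2 5 5; 0 4 -4)], sign=-1
B: triangle coeff Δ(2,5,5) = 1/38610; Σ_t [2,2]: t=2:+1/161280 = 1/161280; (3j)²=15/286 [(2 5 5; 0 5 -5)], sign=+1
I_A²/I_B² = (6/715)/(15/286) = 4/25

4/25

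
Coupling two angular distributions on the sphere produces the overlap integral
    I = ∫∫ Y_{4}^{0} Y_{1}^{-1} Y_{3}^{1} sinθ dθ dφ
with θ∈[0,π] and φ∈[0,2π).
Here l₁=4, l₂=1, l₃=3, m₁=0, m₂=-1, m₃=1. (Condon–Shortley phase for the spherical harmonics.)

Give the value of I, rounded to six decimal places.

0.150786

m-sum 0 ✓  L=8 even ✓  3≤3≤5 ✓
Π(2lᵢ+1) = 9×3×7 = 189
triangle coeff Δ(4,1,3) = 1/252
Σ_t [1,1]: t=1:−1/36 = -1/36
(3j)²=4/63 [(4 1 3; 0 0 0)], sign=+1
Σ_t [0,0]: t=0:+1/96 = 1/96
(3j)²=1/42 [(4 1 3; 0 -1 1)], sign=+1
⇒ 4πI² = 2/7
I = (+1)√(2/7/(4π)) = 0.15078601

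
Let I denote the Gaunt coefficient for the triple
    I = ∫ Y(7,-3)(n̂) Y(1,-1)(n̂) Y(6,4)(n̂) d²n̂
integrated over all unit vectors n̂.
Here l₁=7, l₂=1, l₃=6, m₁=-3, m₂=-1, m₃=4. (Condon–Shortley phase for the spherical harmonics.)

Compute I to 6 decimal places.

Checks pass: Σm=0; 14 even; l₃=6∈[6,8].
(2·7+1)(2·1+1)(2·6+1) = 585
Δ: 2! 12! 0! / 15! → 1/1365
sum: t=1:−1/518400 = -1/518400
3j²(7 1 6; 0 0 0) = Δ·Π!·Σ² = 7/195  (sign -1)
sum: t=0:+1/14515200 = 1/14515200
3j²(7 1 6; -3 -1 4) = Δ·Π!·Σ² = 2/455  (sign +1)
combine: 4πI² = 585·7/195·2/455 = 6/65
take √, sign -1: I = -0.08570655

-0.085707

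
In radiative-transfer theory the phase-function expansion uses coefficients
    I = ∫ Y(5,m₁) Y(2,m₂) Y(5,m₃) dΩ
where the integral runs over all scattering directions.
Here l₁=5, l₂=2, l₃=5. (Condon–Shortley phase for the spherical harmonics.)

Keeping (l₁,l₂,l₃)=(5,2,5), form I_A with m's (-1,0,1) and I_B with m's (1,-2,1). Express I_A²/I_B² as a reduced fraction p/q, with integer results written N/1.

27/50

Same 5,2,5: normalisation and zero-m 3j drop out of the ratio.
A: Δ: 2! 8! 2! / 13! → 1/38610; sum: t=0:+1/5760 t=1:−1/720 t=2:+1/2304 = -1/1280; 3j²(5 2 5; -1 0 1) = Δ·Π!·Σ² = 27/1430  (sign -1)
B: Δ: 2! 8! 2! / 13! → 1/38610; sum: t=0:+1/2304 = 1/2304; 3j²(5 2 5; 1 -2 1) = Δ·Π!·Σ² = 5/143  (sign +1)
I_A²/I_B² = (27/1430)/(5/143) = 27/50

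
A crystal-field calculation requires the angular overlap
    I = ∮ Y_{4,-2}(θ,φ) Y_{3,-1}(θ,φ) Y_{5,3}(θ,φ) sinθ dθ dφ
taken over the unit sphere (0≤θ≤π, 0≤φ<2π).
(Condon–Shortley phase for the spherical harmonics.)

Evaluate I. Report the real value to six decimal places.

Checks pass: Σm=0; 12 even; l₃=5∈[1,7].
(2·4+1)(2·3+1)(2·5+1) = 693
Δ: 2! 6! 4! / 13! → 1/180180
sum: t=0:+1/576 t=1:−1/144 t=2:+1/576 = -1/288
3j²(4 3 5; 0 0 0) = Δ·Π!·Σ² = 20/1001  (sign +1)
sum: t=0:+1/5760 t=1:−1/720 t=2:+1/2304 = -1/1280
3j²(4 3 5; -2 -1 3) = Δ·Π!·Σ² = 27/1430  (sign -1)
combine: 4πI² = 693·20/1001·27/1430 = 486/1859
take √, sign -1: I = -0.14423595

-0.144236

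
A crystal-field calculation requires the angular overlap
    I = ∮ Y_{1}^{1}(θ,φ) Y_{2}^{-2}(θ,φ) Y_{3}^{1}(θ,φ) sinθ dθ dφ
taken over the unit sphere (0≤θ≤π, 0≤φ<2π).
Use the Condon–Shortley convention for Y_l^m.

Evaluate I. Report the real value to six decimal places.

m-sum 0 ✓  L=6 even ✓  1≤3≤3 ✓
Π(2lᵢ+1) = 3×5×7 = 105
triangle coeff Δ(1,2,3) = 1/105
Σ_t [0,0]: t=0:+1/4 = 1/4
(3j)²=3/35 [(1 2 3; 0 0 0)], sign=-1
Σ_t [0,0]: t=0:+1/48 = 1/48
(3j)²=1/105 [(1 2 3; 1 -2 1)], sign=+1
⇒ 4πI² = 3/35
I = (-1)√(3/35/(4π)) = -0.08258890

-0.082589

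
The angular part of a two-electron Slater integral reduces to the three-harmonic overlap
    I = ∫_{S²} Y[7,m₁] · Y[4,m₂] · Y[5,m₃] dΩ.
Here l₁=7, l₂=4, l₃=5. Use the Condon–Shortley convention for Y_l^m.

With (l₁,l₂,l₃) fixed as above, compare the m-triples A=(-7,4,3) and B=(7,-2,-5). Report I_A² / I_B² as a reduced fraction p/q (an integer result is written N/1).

28/45

Same 7,4,5: normalisation and zero-m 3j drop out of the ratio.
A: Δ: 6! 8! 2! / 17! → 1/6126120; sum: t=6:+1/58060800 = 1/58060800; 3j²(7 4 5; -7 4 3) = Δ·Π!·Σ² = 7/510  (sign +1)
B: Δ: 6! 8! 2! / 17! → 1/6126120; sum: t=0:+1/58060800 = 1/58060800; 3j²(7 4 5; 7 -2 -5) = Δ·Π!·Σ² = 3/136  (sign +1)
I_A²/I_B² = (7/510)/(3/136) = 28/45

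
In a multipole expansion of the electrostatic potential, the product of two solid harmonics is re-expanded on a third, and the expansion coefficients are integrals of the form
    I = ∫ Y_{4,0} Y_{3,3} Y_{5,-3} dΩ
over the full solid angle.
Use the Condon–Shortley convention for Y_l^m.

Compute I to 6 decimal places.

Rules hold: Σm=0, L=12 even, 1≤5≤7.
N = 9·7·11 = 693
Δ = 2!·6!·4!/13! = 1/180180
Racah Σ t=0..2: t=0:+1/576 t=1:−1/144 t=2:+1/576 = -1/288
⇒ 3j(4 3 5; 0 0 0)² = 20/1001, sgn +1
Racah Σ t=2..2: t=2:+1/2304 = 1/2304
⇒ 3j(4 3 5; 0 3 -3)² = 5/143, sgn +1
4πI² = N·(3j₀)²·(3jₘ)² = 900/1859
I = +1·√(0.484131/4π) = 0.19628026

0.196280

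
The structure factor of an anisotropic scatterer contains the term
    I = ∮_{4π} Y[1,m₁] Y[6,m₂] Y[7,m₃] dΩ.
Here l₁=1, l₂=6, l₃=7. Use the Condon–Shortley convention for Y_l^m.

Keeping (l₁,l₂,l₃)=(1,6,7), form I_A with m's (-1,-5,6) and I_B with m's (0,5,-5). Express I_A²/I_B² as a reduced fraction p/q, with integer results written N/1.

Shared (l₁,l₂,l₃)=(1,6,7): N and (l;000)² cancel in I_A²/I_B².
A: Δ = 0!·2!·12!/15! = 1/1365; Racah Σ t=0..0: t=0:+1/79833600 = 1/79833600; ⇒ 3j(1 6 7; -1 -5 6)² = 2/35, sgn -1
B: Δ = 0!·2!·12!/15! = 1/1365; Racah Σ t=0..0: t=0:+1/39916800 = 1/39916800; ⇒ 3j(1 6 7; 0 5 -5)² = 8/455, sgn +1
I_A²/I_B² = (2/35)/(8/455) = 13/4

13/4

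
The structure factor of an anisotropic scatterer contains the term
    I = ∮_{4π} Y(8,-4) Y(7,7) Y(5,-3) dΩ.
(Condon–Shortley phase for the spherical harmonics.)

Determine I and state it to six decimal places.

Rules hold: Σm=0, L=20 even, 1≤5≤15.
N = 17·15·11 = 2805
Δ = 10!·6!·4!/21! = 1/814773960
Racah Σ t=3..7: t=3:−1/87091200 t=4:+1/4976640 t=5:−1/2073600 t=6:+1/4976640 t=7:−1/87091200 = -1/9676800
⇒ 3j(8 7 5; 0 0 0)² = 360/46189, sgn +1
Racah Σ t=10..10: t=10:+1/4180377600 = 1/4180377600
⇒ 3j(8 7 5; -4 7 -3)² = 11/1938, sgn +1
4πI² = N·(3j₀)²·(3jₘ)² = 9900/79781
I = +1·√(0.12409/4π) = 0.09937175

0.099372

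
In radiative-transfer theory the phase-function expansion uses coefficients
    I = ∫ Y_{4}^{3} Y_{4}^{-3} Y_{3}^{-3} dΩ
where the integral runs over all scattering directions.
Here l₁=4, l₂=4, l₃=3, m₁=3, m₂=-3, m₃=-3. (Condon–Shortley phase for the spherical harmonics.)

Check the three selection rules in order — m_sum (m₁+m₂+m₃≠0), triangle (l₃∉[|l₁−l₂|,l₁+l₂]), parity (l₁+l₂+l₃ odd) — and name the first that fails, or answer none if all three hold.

azimuthal sum: 3 − 3 − 3 = -3  ✗
0 ≤ 3 ≤ 8 (triangle on l)
L = 4 + 4 + 3 = 11 (odd)

m_sum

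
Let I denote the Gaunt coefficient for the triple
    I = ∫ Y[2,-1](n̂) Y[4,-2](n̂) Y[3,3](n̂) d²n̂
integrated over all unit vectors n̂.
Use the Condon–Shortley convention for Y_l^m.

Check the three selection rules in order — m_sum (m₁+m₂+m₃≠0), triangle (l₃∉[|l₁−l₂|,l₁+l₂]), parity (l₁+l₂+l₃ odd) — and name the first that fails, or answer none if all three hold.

parity

Σmᵢ = 0  ✓
l₃∈[|l₁−l₂|,l₁+l₂]=[2,6], have l₃=3  ✓
Σlᵢ = 9 ⇒ odd  ✗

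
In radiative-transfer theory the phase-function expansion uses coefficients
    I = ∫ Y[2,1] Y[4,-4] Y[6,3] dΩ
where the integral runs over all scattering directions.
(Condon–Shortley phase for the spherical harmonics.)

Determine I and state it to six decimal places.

Checks pass: Σm=0; 12 even; l₃=6∈[2,6].
(2·2+1)(2·4+1)(2·6+1) = 585
Δ: 0! 4! 8! / 13! → 1/6435
sum: t=0:+1/2304 = 1/2304
3j²(2 4 6; 0 0 0) = Δ·Π!·Σ² = 5/143  (sign +1)
sum: t=0:+1/241920 = 1/241920
3j²(2 4 6; 1 -4 3) = Δ·Π!·Σ² = 1/715  (sign -1)
combine: 4πI² = 585·5/143·1/715 = 45/1573
take √, sign -1: I = -0.04771303

-0.047713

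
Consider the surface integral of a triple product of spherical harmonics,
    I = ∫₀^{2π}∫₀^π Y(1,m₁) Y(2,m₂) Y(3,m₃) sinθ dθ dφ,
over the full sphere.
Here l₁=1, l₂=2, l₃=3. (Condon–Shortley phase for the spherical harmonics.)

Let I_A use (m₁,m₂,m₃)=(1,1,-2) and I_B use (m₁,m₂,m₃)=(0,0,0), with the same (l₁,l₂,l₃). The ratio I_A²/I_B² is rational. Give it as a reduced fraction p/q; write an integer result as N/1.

Shared (l₁,l₂,l₃)=(1,2,3): N and (l;000)² cancel in I_A²/I_B².
A: Δ = 0!·2!·4!/7! = 1/105; Racah Σ t=0..0: t=0:+1/12 = 1/12; ⇒ 3j(1 2 3; 1 1 -2)² = 2/21, sgn -1
B: Δ = 0!·2!·4!/7! = 1/105; Racah Σ t=0..0: t=0:+1/4 = 1/4; ⇒ 3j(1 2 3; 0 0 0)² = 3/35, sgn -1
I_A²/I_B² = (2/21)/(3/35) = 10/9

10/9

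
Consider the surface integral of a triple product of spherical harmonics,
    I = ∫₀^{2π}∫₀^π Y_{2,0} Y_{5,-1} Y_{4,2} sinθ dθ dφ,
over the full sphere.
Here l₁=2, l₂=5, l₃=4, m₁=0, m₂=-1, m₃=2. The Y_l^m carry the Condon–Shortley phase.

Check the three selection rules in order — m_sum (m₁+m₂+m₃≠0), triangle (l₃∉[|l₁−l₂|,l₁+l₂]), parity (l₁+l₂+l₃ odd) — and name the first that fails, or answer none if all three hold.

azimuthal sum: 0 − 1 + 2 = 1  ✗
3 ≤ 4 ≤ 7 (triangle on l)
L = 2 + 5 + 4 = 11 (odd)

m_sum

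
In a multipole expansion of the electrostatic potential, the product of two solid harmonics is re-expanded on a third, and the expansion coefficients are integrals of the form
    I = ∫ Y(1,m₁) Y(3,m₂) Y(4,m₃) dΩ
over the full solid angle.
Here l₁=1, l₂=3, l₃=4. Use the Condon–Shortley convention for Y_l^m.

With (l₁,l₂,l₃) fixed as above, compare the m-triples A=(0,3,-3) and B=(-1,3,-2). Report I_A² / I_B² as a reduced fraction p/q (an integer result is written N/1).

7/1

l's match ⇒ only the (l;m) 3-j factors differ between A and B.
A: triangle coeff Δ(1,3,4) = 1/252; Σ_t [0,0]: t=0:+1/720 = 1/720; (3j)²=1/36 [(1 3 4; 0 3 -3)], sign=-1
B: triangle coeff Δ(1,3,4) = 1/252; Σ_t [0,0]: t=0:+1/1440 = 1/1440; (3j)²=1/252 [(1 3 4; -1 3 -2)], sign=+1
I_A²/I_B² = (1/36)/(1/252) = 7/1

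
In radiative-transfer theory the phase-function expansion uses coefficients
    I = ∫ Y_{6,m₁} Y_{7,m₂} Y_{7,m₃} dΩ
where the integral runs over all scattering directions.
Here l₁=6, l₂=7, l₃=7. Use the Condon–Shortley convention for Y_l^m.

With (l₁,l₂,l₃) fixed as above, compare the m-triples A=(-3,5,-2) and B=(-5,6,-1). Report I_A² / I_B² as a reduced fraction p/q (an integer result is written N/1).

5/143

Shared (l₁,l₂,l₃)=(6,7,7): N and (l;000)² cancel in I_A²/I_B².
A: Δ = 6!·6!·8!/21! = 1/2444321880; Racah Σ t=4..6: t=4:+1/232243200 t=5:−1/29030400 t=6:+1/37324800 = -1/298598400; ⇒ 3j(6 7 7; -3 5 -2)² = 7/16796, sgn +1
B: Δ = 6!·6!·8!/21! = 1/2444321880; Racah Σ t=5..6: t=5:−1/3483648000 t=6:+1/435456000 = 1/497664000; ⇒ 3j(6 7 7; -5 6 -1)² = 77/6460, sgn +1
I_A²/I_B² = (7/16796)/(77/6460) = 5/143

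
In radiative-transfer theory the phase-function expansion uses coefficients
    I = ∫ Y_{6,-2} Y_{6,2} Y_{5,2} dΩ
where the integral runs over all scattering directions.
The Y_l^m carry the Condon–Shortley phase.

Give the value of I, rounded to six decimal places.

m-sum = -2 + 2 + 2 = 2 ≠ 0 ⇒ I = 0

0.000000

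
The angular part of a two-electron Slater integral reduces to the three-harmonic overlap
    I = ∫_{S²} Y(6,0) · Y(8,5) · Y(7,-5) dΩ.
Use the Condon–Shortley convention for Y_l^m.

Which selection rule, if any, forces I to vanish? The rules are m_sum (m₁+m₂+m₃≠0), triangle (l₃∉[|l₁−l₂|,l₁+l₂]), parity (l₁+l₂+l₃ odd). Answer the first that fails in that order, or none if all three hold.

m₁+m₂+m₃ = 0 + 5 − 5 = 0  ✓
triangle: |6−8|=2 ≤ l₃=7 ≤ 6+8=14  ✓
parity: l₁+l₂+l₃ = 21 is odd  ✗

parity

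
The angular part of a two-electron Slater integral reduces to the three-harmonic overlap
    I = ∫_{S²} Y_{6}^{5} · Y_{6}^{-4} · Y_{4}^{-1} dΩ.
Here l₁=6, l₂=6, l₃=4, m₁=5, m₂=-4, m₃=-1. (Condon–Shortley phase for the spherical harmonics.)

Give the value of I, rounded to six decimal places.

Checks pass: Σm=0; 16 even; l₃=4∈[0,12].
(2·6+1)(2·6+1)(2·4+1) = 1521
Δ: 8! 4! 4! / 17! → 1/15315300
sum: t=2:+1/829440 t=3:−1/25920 t=4:+1/9216 t=5:−1/25920 t=6:+1/829440 = 7/207360
3j²(6 6 4; 0 0 0) = Δ·Π!·Σ² = 28/2431  (sign +1)
sum: t=0:+1/967680 t=1:−1/725760 = -1/2903040
3j²(6 6 4; 5 -4 -1) = Δ·Π!·Σ² = 5/3094  (sign +1)
combine: 4πI² = 1521·28/2431·5/3094 = 90/3179
take √, sign +1: I = 0.04746473

0.047465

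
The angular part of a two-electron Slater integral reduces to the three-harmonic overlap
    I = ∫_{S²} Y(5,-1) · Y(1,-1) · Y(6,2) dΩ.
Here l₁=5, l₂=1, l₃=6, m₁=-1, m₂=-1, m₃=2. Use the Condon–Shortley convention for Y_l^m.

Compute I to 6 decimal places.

0.216205

Rules hold: Σm=0, L=12 even, 4≤6≤6.
N = 11·3·13 = 429
Δ = 0!·10!·2!/13! = 1/858
Racah Σ t=0..0: t=0:+1/14400 = 1/14400
⇒ 3j(5 1 6; 0 0 0)² = 6/143, sgn +1
Racah Σ t=0..0: t=0:+1/34560 = 1/34560
⇒ 3j(5 1 6; -1 -1 2)² = 14/429, sgn +1
4πI² = N·(3j₀)²·(3jₘ)² = 84/143
I = +1·√(0.587413/4π) = 0.21620548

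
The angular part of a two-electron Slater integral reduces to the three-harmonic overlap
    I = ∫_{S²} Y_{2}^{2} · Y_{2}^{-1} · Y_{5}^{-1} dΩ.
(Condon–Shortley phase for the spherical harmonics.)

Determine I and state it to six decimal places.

l₃=5 ∉ [0,4] — triangle fails ⇒ I = 0

0.000000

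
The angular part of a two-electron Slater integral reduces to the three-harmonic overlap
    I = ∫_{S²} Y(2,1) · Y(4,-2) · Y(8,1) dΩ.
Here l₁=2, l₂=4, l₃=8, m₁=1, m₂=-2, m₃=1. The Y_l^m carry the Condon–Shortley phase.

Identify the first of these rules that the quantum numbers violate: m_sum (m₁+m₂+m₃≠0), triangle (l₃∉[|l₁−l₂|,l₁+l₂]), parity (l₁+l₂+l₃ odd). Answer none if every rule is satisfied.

Σmᵢ = 0  ✓
l₃∈[|l₁−l₂|,l₁+l₂]=[2,6], have l₃=8  ✗
Σlᵢ = 14 ⇒ even

triangle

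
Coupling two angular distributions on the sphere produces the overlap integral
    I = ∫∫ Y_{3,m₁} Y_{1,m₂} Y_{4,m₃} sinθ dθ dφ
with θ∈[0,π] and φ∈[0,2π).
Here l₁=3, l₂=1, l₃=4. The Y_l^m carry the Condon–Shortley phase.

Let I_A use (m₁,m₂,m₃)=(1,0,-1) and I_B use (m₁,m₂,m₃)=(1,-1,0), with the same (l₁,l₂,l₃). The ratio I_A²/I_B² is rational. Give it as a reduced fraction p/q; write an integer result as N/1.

l's match ⇒ only the (l;m) 3-j factors differ between A and B.
A: triangle coeff Δ(3,1,4) = 1/252; Σ_t [0,0]: t=0:+1/48 = 1/48; (3j)²=5/84 [(3 1 4; 1 0 -1)], sign=-1
B: triangle coeff Δ(3,1,4) = 1/252; Σ_t [0,0]: t=0:+1/96 = 1/96; (3j)²=1/42 [(3 1 4; 1 -1 0)], sign=+1
I_A²/I_B² = (5/84)/(1/42) = 5/2

5/2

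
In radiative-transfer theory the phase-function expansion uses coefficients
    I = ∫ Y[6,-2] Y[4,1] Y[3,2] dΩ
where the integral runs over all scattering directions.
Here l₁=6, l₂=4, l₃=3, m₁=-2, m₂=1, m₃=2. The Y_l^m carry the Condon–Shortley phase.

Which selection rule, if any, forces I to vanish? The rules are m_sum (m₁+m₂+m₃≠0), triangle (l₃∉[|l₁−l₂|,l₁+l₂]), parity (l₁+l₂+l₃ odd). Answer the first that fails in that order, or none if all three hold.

Σmᵢ = 1  ✗
l₃∈[|l₁−l₂|,l₁+l₂]=[2,10], have l₃=3
Σlᵢ = 13 ⇒ odd

m_sum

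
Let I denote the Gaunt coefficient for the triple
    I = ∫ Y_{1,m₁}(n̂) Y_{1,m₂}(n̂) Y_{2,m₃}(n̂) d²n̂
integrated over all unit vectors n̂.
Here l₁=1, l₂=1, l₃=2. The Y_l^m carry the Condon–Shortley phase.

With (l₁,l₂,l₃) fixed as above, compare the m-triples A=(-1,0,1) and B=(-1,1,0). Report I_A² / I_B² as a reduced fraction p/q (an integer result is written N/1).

3/1

Same 1,1,2: normalisation and zero-m 3j drop out of the ratio.
A: Δ: 0! 2! 2! / 5! → 1/30; sum: t=0:+1/2 = 1/2; 3j²(1 1 2; -1 0 1) = Δ·Π!·Σ² = 1/10  (sign -1)
B: Δ: 0! 2! 2! / 5! → 1/30; sum: t=0:+1/4 = 1/4; 3j²(1 1 2; -1 1 0) = Δ·Π!·Σ² = 1/30  (sign +1)
I_A²/I_B² = (1/10)/(1/30) = 3/1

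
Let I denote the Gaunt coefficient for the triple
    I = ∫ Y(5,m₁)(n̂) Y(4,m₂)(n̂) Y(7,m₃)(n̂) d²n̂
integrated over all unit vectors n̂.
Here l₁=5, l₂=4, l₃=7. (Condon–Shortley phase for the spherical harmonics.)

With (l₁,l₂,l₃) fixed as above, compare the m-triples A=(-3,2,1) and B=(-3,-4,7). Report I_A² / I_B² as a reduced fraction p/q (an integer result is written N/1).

8125/6468

Shared (l₁,l₂,l₃)=(5,4,7): N and (l;000)² cancel in I_A²/I_B².
A: Δ = 2!·8!·6!/17! = 1/6126120; Racah Σ t=0..2: t=0:+1/58060800 t=1:−1/604800 t=2:+1/138240 = 13/2322432; ⇒ 3j(5 4 7; -3 2 1)² = 1625/94248, sgn +1
B: Δ = 2!·8!·6!/17! = 1/6126120; Racah Σ t=0..0: t=0:+1/58060800 = 1/58060800; ⇒ 3j(5 4 7; -3 -4 7)² = 7/510, sgn +1
I_A²/I_B² = (1625/94248)/(7/510) = 8125/6468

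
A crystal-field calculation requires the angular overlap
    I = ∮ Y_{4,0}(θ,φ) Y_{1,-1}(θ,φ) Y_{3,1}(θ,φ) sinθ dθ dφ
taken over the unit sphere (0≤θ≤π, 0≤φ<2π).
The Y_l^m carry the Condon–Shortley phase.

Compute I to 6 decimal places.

0.150786

Rules hold: Σm=0, L=8 even, 3≤3≤5.
N = 9·3·7 = 189
Δ = 2!·6!·0!/9! = 1/252
Racah Σ t=1..1: t=1:−1/36 = -1/36
⇒ 3j(4 1 3; 0 0 0)² = 4/63, sgn +1
Racah Σ t=0..0: t=0:+1/96 = 1/96
⇒ 3j(4 1 3; 0 -1 1)² = 1/42, sgn +1
4πI² = N·(3j₀)²·(3jₘ)² = 2/7
I = +1·√(0.285714/4π) = 0.15078601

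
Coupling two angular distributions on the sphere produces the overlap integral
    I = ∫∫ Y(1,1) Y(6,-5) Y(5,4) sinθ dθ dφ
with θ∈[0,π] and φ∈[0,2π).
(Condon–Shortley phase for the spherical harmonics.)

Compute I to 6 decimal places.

-0.303018

Rules hold: Σm=0, L=12 even, 5≤5≤7.
N = 3·13·11 = 429
Δ = 2!·0!·10!/13! = 1/858
Racah Σ t=1..1: t=1:−1/14400 = -1/14400
⇒ 3j(1 6 5; 0 0 0)² = 6/143, sgn +1
Racah Σ t=0..0: t=0:+1/725760 = 1/725760
⇒ 3j(1 6 5; 1 -5 4)² = 5/78, sgn -1
4πI² = N·(3j₀)²·(3jₘ)² = 15/13
I = -1·√(1.15385/4π) = -0.30301841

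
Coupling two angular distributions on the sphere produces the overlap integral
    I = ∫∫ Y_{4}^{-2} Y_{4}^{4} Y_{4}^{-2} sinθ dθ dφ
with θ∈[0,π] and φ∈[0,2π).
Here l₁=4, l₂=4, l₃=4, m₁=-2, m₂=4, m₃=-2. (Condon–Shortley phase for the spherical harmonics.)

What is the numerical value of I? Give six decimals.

0.190983

Checks pass: Σm=0; 12 even; l₃=4∈[0,8].
(2·4+1)(2·4+1)(2·4+1) = 729
Δ: 4! 4! 4! / 13! → 1/450450
sum: t=0:+1/13824 t=1:−1/216 t=2:+1/64 t=3:−1/216 t=4:+1/13824 = 5/768
3j²(4 4 4; 0 0 0) = Δ·Π!·Σ² = 18/1001  (sign +1)
sum: t=4:+1/2304 = 1/2304
3j²(4 4 4; -2 4 -2) = Δ·Π!·Σ² = 5/143  (sign +1)
combine: 4πI² = 729·18/1001·5/143 = 65610/143143
take √, sign +1: I = 0.19098314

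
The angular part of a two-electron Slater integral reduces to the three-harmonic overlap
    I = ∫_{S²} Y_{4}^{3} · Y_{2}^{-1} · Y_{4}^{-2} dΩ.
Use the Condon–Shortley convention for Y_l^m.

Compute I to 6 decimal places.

-0.187702

Checks pass: Σm=0; 10 even; l₃=4∈[2,6].
(2·4+1)(2·2+1)(2·4+1) = 405
Δ: 2! 6! 2! / 11! → 1/13860
sum: t=0:+1/192 t=1:−1/36 t=2:+1/192 = -5/288
3j²(4 2 4; 0 0 0) = Δ·Π!·Σ² = 20/693  (sign -1)
sum: t=0:+1/240 t=1:−1/1440 = 1/288
3j²(4 2 4; 3 -1 -2) = Δ·Π!·Σ² = 5/132  (sign +1)
combine: 4πI² = 405·20/693·5/132 = 375/847
take √, sign -1: I = -0.18770204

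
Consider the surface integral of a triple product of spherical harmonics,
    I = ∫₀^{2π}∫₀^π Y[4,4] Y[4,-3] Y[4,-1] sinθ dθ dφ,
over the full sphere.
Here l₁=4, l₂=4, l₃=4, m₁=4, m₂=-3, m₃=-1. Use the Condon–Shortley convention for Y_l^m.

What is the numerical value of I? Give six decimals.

-0.168431

m-sum 0 ✓  L=12 even ✓  0≤4≤8 ✓
Π(2lᵢ+1) = 9×9×9 = 729
triangle coeff Δ(4,4,4) = 1/450450
Σ_t [0,4]: t=0:+1/13824 t=1:−1/216 t=2:+1/64 t=3:−1/216 t=4:+1/13824 = 5/768
(3j)²=18/1001 [(4 4 4; 0 0 0)], sign=+1
Σ_t [0,0]: t=0:+1/3456 = 1/3456
(3j)²=35/1287 [(4 4 4; 4 -3 -1)], sign=-1
⇒ 4πI² = 7290/20449
I = (-1)√(7290/20449/(4π)) = -0.16843130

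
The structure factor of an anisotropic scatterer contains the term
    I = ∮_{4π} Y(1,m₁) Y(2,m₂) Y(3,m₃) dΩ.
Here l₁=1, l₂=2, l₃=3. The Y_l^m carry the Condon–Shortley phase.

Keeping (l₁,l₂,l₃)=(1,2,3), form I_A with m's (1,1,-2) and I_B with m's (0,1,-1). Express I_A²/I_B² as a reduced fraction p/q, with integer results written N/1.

5/4

Same 1,2,3: normalisation and zero-m 3j drop out of the ratio.
A: Δ: 0! 2! 4! / 7! → 1/105; sum: t=0:+1/12 = 1/12; 3j²(1 2 3; 1 1 -2) = Δ·Π!·Σ² = 2/21  (sign -1)
B: Δ: 0! 2! 4! / 7! → 1/105; sum: t=0:+1/6 = 1/6; 3j²(1 2 3; 0 1 -1) = Δ·Π!·Σ² = 8/105  (sign +1)
I_A²/I_B² = (2/21)/(8/105) = 5/4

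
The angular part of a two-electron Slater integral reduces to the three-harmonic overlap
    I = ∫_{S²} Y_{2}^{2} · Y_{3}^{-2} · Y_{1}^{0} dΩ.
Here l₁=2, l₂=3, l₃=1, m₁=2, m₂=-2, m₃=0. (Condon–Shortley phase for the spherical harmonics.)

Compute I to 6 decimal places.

0.184674

m-sum 0 ✓  L=6 even ✓  1≤1≤5 ✓
Π(2lᵢ+1) = 5×7×3 = 105
triangle coeff Δ(2,3,1) = 1/105
Σ_t [2,2]: t=2:+1/4 = 1/4
(3j)²=3/35 [(2 3 1; 0 0 0)], sign=-1
Σ_t [0,0]: t=0:+1/24 = 1/24
(3j)²=1/21 [(2 3 1; 2 -2 0)], sign=-1
⇒ 4πI² = 3/7
I = (+1)√(3/7/(4π)) = 0.18467439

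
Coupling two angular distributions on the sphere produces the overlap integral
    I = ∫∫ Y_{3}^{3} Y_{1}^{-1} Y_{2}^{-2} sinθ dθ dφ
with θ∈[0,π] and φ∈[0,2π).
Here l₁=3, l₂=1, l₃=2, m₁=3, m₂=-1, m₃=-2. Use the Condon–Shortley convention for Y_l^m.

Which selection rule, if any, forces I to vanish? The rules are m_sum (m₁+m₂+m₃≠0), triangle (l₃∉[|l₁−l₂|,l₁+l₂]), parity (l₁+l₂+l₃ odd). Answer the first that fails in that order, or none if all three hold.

none

azimuthal sum: 3 − 1 − 2 = 0  ✓
2 ≤ 2 ≤ 4 (triangle on l)  ✓
L = 3 + 1 + 2 = 6 (even)  ✓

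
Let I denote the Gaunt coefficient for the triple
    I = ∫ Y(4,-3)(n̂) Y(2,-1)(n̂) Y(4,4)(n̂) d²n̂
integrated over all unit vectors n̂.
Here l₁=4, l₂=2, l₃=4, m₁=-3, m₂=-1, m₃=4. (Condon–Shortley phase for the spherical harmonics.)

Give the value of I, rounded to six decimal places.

Rules hold: Σm=0, L=10 even, 2≤4≤6.
N = 9·5·9 = 405
Δ = 2!·6!·2!/11! = 1/13860
Racah Σ t=0..2: t=0:+1/192 t=1:−1/36 t=2:+1/192 = -5/288
⇒ 3j(4 2 4; 0 0 0)² = 20/693, sgn -1
Racah Σ t=1..1: t=1:−1/1440 = -1/1440
⇒ 3j(4 2 4; -3 -1 4)² = 7/165, sgn -1
4πI² = N·(3j₀)²·(3jₘ)² = 60/121
I = +1·√(0.495868/4π) = 0.19864517

0.198645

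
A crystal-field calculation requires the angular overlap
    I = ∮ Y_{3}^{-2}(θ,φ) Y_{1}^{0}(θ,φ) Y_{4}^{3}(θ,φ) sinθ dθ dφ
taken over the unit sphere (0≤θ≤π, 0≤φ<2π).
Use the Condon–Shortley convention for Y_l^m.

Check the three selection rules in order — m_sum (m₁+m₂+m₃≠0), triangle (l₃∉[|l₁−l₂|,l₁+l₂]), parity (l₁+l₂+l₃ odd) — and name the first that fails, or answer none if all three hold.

m_sum

azimuthal sum: -2 + 0 + 3 = 1  ✗
2 ≤ 4 ≤ 4 (triangle on l)
L = 3 + 1 + 4 = 8 (even)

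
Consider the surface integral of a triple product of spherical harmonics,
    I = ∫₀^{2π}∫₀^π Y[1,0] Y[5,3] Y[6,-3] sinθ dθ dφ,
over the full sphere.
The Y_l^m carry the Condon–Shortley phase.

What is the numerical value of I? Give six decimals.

m-sum 0 ✓  L=12 even ✓  4≤6≤6 ✓
Π(2lᵢ+1) = 3×11×13 = 429
triangle coeff Δ(1,5,6) = 1/858
Σ_t [0,0]: t=0:+1/14400 = 1/14400
(3j)²=6/143 [(1 5 6; 0 0 0)], sign=+1
Σ_t [0,0]: t=0:+1/80640 = 1/80640
(3j)²=9/286 [(1 5 6; 0 3 -3)], sign=-1
⇒ 4πI² = 81/143
I = (-1)√(81/143/(4π)) = -0.21230956

-0.212310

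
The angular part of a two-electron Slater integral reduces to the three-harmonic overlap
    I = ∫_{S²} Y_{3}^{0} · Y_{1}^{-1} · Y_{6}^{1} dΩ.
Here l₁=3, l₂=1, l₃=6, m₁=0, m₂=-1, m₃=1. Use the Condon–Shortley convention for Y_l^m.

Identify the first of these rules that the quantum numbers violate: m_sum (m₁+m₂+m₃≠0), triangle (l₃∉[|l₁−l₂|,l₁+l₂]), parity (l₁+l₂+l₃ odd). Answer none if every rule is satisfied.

triangle

m₁+m₂+m₃ = 0 − 1 + 1 = 0  ✓
triangle: |3−1|=2 ≤ l₃=6 ≤ 3+1=4  ✗
parity: l₁+l₂+l₃ = 10 is even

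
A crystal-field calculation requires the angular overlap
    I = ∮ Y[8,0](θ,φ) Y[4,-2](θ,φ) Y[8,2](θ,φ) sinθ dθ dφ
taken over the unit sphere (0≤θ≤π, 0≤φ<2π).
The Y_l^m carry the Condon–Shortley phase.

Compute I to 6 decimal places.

Rules hold: Σm=0, L=20 even, 4≤8≤12.
N = 17·9·17 = 2601
Δ = 4!·12!·4!/21! = 1/185175900
Racah Σ t=0..4: t=0:+1/557383680 t=1:−1/21772800 t=2:+1/8294400 t=3:−1/21772800 t=4:+1/557383680 = 1/30965760
⇒ 3j(8 4 8; 0 0 0)² = 36/4199, sgn +1
Racah Σ t=0..2: t=0:+1/92897280 t=1:−1/21772800 t=2:+1/49766400 = -1/66355200
⇒ 3j(8 4 8; 0 -2 2)² = 63/8398, sgn -1
4πI² = N·(3j₀)²·(3jₘ)² = 10206/61009
I = -1·√(0.167287/4π) = -0.11537877

-0.115379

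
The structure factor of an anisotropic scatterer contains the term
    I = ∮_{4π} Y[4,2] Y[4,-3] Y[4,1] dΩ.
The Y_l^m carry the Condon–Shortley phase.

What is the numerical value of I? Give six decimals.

-0.063661

m-sum 0 ✓  L=12 even ✓  0≤4≤8 ✓
Π(2lᵢ+1) = 9×9×9 = 729
triangle coeff Δ(4,4,4) = 1/450450
Σ_t [0,4]: t=0:+1/13824 t=1:−1/216 t=2:+1/64 t=3:−1/216 t=4:+1/13824 = 5/768
(3j)²=18/1001 [(4 4 4; 0 0 0)], sign=+1
Σ_t [0,1]: t=0:+1/576 t=1:−1/864 = 1/1728
(3j)²=5/1287 [(4 4 4; 2 -3 1)], sign=-1
⇒ 4πI² = 7290/143143
I = (-1)√(7290/143143/(4π)) = -0.06366105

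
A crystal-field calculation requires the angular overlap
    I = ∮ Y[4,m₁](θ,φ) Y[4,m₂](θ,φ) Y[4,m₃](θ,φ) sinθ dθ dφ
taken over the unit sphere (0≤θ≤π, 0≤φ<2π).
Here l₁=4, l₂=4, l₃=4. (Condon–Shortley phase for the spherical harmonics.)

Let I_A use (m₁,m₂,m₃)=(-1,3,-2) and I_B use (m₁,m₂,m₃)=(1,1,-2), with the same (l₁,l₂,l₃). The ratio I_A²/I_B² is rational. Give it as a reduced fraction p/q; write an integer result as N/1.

l's match ⇒ only the (l;m) 3-j factors differ between A and B.
A: triangle coeff Δ(4,4,4) = 1/450450; Σ_t [3,4]: t=3:−1/576 t=4:+1/864 = -1/1728; (3j)²=5/1287 [(4 4 4; -1 3 -2)], sign=-1
B: triangle coeff Δ(4,4,4) = 1/450450; Σ_t [1,3]: t=1:−1/576 t=2:+1/144 t=3:−1/576 = 1/288; (3j)²=20/1001 [(4 4 4; 1 1 -2)], sign=+1
I_A²/I_B² = (5/1287)/(20/1001) = 7/36

7/36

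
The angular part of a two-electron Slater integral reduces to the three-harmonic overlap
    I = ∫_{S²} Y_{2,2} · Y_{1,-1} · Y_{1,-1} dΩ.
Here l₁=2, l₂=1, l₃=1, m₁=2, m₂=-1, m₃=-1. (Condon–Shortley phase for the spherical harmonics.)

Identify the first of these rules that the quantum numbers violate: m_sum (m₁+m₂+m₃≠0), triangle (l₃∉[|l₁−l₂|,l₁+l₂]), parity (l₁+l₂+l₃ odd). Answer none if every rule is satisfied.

none

azimuthal sum: 2 − 1 − 1 = 0  ✓
1 ≤ 1 ≤ 3 (triangle on l)  ✓
L = 2 + 1 + 1 = 4 (even)  ✓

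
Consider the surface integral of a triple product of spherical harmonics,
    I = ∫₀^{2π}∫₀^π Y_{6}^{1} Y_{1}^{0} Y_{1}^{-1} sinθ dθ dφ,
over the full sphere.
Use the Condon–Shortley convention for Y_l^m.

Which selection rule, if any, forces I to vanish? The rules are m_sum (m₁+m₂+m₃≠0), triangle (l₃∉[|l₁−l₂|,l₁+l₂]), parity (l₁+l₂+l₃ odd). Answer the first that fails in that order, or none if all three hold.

triangle

azimuthal sum: 1 + 0 − 1 = 0  ✓
5 ≤ 1 ≤ 7 (triangle on l)  ✗
L = 6 + 1 + 1 = 8 (even)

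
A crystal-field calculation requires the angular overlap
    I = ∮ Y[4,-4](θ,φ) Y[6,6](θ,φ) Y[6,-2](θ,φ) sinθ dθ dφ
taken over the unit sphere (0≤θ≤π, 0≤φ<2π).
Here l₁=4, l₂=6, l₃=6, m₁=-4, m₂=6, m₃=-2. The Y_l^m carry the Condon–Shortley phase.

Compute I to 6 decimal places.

m-sum 0 ✓  L=16 even ✓  2≤6≤10 ✓
Π(2lᵢ+1) = 9×13×13 = 1521
triangle coeff Δ(4,6,6) = 1/15315300
Σ_t [0,4]: t=0:+1/829440 t=1:−1/25920 t=2:+1/9216 t=3:−1/25920 t=4:+1/829440 = 7/207360
(3j)²=28/2431 [(4 6 6; 0 0 0)], sign=+1
Σ_t [4,4]: t=4:+1/23224320 = 1/23224320
(3j)²=1/442 [(4 6 6; -4 6 -2)], sign=+1
⇒ 4πI² = 126/3179
I = (+1)√(126/3179/(4π)) = 0.05616103

0.056161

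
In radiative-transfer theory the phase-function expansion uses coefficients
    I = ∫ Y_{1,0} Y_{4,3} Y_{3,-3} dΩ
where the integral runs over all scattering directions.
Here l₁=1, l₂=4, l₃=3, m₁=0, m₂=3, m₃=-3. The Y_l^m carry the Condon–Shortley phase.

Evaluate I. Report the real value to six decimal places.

-0.162868

Rules hold: Σm=0, L=8 even, 3≤3≤5.
N = 3·9·7 = 189
Δ = 2!·0!·6!/9! = 1/252
Racah Σ t=1..1: t=1:−1/36 = -1/36
⇒ 3j(1 4 3; 0 0 0)² = 4/63, sgn +1
Racah Σ t=1..1: t=1:−1/720 = -1/720
⇒ 3j(1 4 3; 0 3 -3)² = 1/36, sgn -1
4πI² = N·(3j₀)²·(3jₘ)² = 1/3
I = -1·√(0.333333/4π) = -0.16286750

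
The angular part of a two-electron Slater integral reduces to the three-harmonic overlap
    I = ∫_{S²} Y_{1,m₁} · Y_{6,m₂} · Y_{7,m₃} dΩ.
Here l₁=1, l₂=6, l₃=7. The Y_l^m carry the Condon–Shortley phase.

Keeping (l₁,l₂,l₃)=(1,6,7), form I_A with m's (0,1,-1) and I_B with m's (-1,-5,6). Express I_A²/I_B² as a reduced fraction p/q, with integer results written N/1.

Same 1,6,7: normalisation and zero-m 3j drop out of the ratio.
A: Δ: 0! 2! 12! / 15! → 1/1365; sum: t=0:+1/604800 = 1/604800; 3j²(1 6 7; 0 1 -1) = Δ·Π!·Σ² = 16/455  (sign +1)
B: Δ: 0! 2! 12! / 15! → 1/1365; sum: t=0:+1/79833600 = 1/79833600; 3j²(1 6 7; -1 -5 6) = Δ·Π!·Σ² = 2/35  (sign -1)
I_A²/I_B² = (16/455)/(2/35) = 8/13

8/13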